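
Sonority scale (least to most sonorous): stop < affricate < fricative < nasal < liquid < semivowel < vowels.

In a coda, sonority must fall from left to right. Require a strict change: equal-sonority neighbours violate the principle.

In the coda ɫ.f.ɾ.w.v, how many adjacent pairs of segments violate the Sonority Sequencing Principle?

2

/ɫ/ — liquid, sonority 5.
/f/ — fricative, sonority 3.
/ɾ/ — liquid, sonority 5.
/w/ — semivowel, sonority 6.
/v/ — fricative, sonority 3.
/ɫ/→/f/: 5→3 (falls) — ok.
/f/→/ɾ/: 3→5 (does not fall) — violation.
/ɾ/→/w/: 5→6 (does not fall) — violation.
/w/→/v/: 6→3 (falls) — ok.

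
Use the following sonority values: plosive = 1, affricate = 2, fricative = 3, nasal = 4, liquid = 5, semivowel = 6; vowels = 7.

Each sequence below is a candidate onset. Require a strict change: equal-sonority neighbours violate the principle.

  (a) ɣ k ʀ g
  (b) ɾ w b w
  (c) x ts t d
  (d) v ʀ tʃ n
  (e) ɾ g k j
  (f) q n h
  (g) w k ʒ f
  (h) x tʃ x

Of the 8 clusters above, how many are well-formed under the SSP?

(a) ɣ k ʀ g: profile 3-1-5-1 — violates.
(b) ɾ w b w: profile 5-6-1-6 — violates.
(c) x ts t d: profile 3-2-1-1 — violates.
(d) v ʀ tʃ n: profile 3-5-2-4 — violates.
(e) ɾ g k j: profile 5-1-1-6 — violates.
(f) q n h: profile 1-4-3 — violates.
(g) w k ʒ f: profile 6-1-3-3 — violates.
(h) x tʃ x: profile 3-2-3 — violates.

0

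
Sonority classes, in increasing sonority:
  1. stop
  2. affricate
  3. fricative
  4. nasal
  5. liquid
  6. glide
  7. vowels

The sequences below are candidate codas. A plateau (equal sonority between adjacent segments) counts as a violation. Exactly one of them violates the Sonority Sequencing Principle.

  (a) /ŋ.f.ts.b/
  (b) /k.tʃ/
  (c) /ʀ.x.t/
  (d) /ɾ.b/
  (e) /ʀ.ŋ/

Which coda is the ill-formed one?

(a) 4-3-2-1 → obeys
(b) 1-2 → violates
(c) 5-3-1 → obeys
(d) 5-1 → obeys
(e) 5-4 → obeys

b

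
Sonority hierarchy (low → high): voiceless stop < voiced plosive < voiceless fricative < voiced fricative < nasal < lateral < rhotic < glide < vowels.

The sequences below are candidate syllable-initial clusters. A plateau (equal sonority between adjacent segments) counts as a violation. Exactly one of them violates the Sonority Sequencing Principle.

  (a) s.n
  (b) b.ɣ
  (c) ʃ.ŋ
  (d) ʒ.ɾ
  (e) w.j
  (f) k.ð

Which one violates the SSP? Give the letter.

e

(a) 3-5 → obeys
(b) 2-4 → obeys
(c) 3-5 → obeys
(d) 4-7 → obeys
(e) 8-8 → violates
(f) 1-4 → obeys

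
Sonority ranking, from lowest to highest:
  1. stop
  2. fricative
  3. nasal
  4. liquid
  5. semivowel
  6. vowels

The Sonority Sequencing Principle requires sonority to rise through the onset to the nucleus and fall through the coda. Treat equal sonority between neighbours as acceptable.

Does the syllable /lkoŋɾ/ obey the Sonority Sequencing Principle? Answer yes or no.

no

Onset: /l/ is a liquid (sonority 4), /k/ is a stop (sonority 1); then the nucleus /o/ (sonority 6).
Onset profile 4-1-6 — does not rise throughout.
Coda: /ŋ/ is a nasal (sonority 3), /ɾ/ is a liquid (sonority 4).
Coda profile 6-3-4 — does not fall throughout.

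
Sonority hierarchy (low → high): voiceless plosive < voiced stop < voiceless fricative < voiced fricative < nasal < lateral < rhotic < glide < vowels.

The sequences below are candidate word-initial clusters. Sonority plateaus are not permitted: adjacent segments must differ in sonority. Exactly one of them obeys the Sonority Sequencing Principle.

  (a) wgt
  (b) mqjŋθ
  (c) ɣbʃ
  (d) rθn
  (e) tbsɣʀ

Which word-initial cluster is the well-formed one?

e

(a) wgt: profile 8-2-1 — violates.
(b) mqjŋθ: profile 5-1-8-5-3 — violates.
(c) ɣbʃ: profile 4-2-3 — violates.
(d) rθn: profile 7-3-5 — violates.
(e) tbsɣʀ: profile 1-2-3-4-7 — obeys.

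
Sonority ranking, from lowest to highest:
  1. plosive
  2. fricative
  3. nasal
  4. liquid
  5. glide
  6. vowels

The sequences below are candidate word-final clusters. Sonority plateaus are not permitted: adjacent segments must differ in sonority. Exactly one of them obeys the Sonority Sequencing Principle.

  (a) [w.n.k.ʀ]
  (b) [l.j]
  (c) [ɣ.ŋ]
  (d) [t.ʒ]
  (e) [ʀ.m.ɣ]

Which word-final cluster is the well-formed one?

(a) sonority 5-3-1-4: ill-formed.
(b) sonority 4-5: ill-formed.
(c) sonority 2-3: ill-formed.
(d) sonority 1-2: ill-formed.
(e) sonority 4-3-2: well-formed.

e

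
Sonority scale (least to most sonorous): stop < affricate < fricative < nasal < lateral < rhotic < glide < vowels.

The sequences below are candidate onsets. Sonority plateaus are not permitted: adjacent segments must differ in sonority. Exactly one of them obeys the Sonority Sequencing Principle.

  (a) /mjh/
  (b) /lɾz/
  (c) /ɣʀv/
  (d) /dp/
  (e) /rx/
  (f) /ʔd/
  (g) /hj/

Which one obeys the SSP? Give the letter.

g

(a) /mjh/: profile 4-7-3 — violates.
(b) /lɾz/: profile 5-6-3 — violates.
(c) /ɣʀv/: profile 3-6-3 — violates.
(d) /dp/: profile 1-1 — violates.
(e) /rx/: profile 6-3 — violates.
(f) /ʔd/: profile 1-1 — violates.
(g) /hj/: profile 3-7 — obeys.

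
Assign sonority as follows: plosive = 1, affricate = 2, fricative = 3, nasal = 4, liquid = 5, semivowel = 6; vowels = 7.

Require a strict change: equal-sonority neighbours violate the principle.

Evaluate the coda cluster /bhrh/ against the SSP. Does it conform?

no

/b/: plosive = 1.
/h/: fricative = 3.
/r/: liquid = 5.
/h/: fricative = 3.
The profile is 1-3-5-3. Between /b/ (1) and /h/ (3) sonority does not fall, so the cluster violates the SSP.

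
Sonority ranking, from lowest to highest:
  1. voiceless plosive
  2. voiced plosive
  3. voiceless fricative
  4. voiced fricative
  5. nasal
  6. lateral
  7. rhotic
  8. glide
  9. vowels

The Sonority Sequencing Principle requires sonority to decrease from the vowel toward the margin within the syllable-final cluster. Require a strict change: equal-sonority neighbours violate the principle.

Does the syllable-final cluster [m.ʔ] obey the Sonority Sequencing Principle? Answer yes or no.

yes

/m/ is a nasal (sonority 5).
/ʔ/ is a voiceless plosive (sonority 1).
The profile 5-1 strictly falls, so the syllable-final cluster satisfies the SSP.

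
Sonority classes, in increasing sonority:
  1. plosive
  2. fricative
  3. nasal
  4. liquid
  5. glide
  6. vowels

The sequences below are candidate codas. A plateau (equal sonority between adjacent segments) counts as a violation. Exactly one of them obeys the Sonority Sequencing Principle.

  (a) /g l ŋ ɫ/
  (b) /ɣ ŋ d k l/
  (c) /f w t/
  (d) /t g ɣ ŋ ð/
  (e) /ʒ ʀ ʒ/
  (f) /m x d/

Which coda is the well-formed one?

f

(a) 1-4-3-4 → violates
(b) 2-3-1-1-4 → violates
(c) 2-5-1 → violates
(d) 1-1-2-3-2 → violates
(e) 2-4-2 → violates
(f) 3-2-1 → obeys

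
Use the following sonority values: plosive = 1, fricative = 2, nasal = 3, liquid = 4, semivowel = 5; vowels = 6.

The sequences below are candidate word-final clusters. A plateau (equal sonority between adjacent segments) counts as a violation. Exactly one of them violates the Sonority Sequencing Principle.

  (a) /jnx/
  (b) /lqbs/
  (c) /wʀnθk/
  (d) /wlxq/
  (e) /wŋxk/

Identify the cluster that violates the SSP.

b

(a) sonority 5-3-2: well-formed.
(b) sonority 4-1-1-2: ill-formed.
(c) sonority 5-4-3-2-1: well-formed.
(d) sonority 5-4-2-1: well-formed.
(e) sonority 5-3-2-1: well-formed.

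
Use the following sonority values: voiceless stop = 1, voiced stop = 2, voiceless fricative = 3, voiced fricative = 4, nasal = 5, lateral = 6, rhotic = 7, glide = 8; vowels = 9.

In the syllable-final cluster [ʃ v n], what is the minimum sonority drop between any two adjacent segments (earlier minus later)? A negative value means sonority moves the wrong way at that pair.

/ʃ/ — voiceless fricative, sonority 3.
/v/ — voiced fricative, sonority 4.
/n/ — nasal, sonority 5.
/ʃ/→/v/: change -1.
/v/→/n/: change -1.
Minimum = -1.

-1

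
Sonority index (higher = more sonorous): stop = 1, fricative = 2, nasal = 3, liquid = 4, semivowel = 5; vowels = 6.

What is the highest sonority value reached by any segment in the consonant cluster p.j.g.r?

5

/p/ — stop, sonority 1.
/j/ — semivowel, sonority 5.
/g/ — stop, sonority 1.
/r/ — liquid, sonority 4.
The maximum is 5.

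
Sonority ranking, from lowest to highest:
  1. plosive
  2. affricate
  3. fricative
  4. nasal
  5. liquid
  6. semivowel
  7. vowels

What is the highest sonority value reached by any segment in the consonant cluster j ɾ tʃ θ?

6

/j/ — semivowel, sonority 6.
/ɾ/ — liquid, sonority 5.
/tʃ/ — affricate, sonority 2.
/θ/ — fricative, sonority 3.
The maximum is 6.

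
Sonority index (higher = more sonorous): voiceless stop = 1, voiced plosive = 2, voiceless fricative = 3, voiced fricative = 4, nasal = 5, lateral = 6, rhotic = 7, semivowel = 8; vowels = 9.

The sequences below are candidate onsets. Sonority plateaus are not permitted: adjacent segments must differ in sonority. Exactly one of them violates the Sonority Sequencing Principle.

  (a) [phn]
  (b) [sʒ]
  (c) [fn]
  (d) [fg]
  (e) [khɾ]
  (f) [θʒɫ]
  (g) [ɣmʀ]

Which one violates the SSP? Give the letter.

d

(a) [phn]: profile 1-3-5 — obeys.
(b) [sʒ]: profile 3-4 — obeys.
(c) [fn]: profile 3-5 — obeys.
(d) [fg]: profile 3-2 — violates.
(e) [khɾ]: profile 1-3-7 — obeys.
(f) [θʒɫ]: profile 3-4-6 — obeys.
(g) [ɣmʀ]: profile 4-5-7 — obeys.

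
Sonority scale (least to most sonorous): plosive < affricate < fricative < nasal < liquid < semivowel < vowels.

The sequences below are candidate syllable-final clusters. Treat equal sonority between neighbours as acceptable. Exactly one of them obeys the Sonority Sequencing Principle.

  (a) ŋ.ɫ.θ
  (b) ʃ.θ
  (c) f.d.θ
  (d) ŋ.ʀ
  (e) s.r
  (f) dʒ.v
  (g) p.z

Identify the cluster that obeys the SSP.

b

(a) sonority 4-5-3: ill-formed.
(b) sonority 3-3: well-formed.
(c) sonority 3-1-3: ill-formed.
(d) sonority 4-5: ill-formed.
(e) sonority 3-5: ill-formed.
(f) sonority 2-3: ill-formed.
(g) sonority 1-3: ill-formed.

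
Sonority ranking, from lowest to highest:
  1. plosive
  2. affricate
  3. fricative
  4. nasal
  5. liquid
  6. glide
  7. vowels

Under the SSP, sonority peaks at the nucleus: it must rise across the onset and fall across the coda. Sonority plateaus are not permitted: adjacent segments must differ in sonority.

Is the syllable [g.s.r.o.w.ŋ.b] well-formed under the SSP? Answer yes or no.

yes

Onset: /g/ is a plosive (sonority 1), /s/ is a fricative (sonority 3), /r/ is a liquid (sonority 5); then the nucleus /o/ (sonority 7).
Onset profile 1-3-5-7 — rises to the nucleus.
Coda: /w/ is a glide (sonority 6), /ŋ/ is a nasal (sonority 4), /b/ is a plosive (sonority 1).
Coda profile 7-6-4-1 — falls from the nucleus.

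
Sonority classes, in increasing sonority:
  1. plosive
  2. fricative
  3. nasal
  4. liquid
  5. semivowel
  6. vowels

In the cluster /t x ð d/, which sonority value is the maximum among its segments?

2

/t/: plosive = 1.
/x/: fricative = 2.
/ð/: fricative = 2.
/d/: plosive = 1.
The maximum is 2.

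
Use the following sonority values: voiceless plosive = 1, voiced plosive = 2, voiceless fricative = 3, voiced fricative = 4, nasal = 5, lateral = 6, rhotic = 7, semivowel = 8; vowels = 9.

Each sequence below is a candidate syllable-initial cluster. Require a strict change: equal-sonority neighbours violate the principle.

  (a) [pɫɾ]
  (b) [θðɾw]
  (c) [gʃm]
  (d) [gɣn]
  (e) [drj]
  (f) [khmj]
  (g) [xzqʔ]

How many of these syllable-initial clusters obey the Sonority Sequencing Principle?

(a) [pɫɾ]: profile 1-6-7 — obeys.
(b) [θðɾw]: profile 3-4-7-8 — obeys.
(c) [gʃm]: profile 2-3-5 — obeys.
(d) [gɣn]: profile 2-4-5 — obeys.
(e) [drj]: profile 2-7-8 — obeys.
(f) [khmj]: profile 1-3-5-8 — obeys.
(g) [xzqʔ]: profile 3-4-1-1 — violates.

6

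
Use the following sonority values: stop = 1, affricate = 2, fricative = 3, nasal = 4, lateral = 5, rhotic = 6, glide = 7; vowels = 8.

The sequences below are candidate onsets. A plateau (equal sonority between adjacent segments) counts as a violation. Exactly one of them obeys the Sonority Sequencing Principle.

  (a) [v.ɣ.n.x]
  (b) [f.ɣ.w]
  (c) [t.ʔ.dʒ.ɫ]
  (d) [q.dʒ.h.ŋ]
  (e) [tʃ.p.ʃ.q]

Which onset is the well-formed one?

(a) sonority 3-3-4-3: ill-formed.
(b) sonority 3-3-7: ill-formed.
(c) sonority 1-1-2-5: ill-formed.
(d) sonority 1-2-3-4: well-formed.
(e) sonority 2-1-3-1: ill-formed.

d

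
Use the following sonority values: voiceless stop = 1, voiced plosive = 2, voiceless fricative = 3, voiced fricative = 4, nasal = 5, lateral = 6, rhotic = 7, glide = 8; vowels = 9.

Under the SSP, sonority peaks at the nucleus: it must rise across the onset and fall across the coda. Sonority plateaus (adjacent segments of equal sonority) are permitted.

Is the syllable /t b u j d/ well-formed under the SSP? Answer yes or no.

yes

Onset: /t/ is a voiceless stop (sonority 1), /b/ is a voiced plosive (sonority 2); then the nucleus /u/ (sonority 9).
Onset profile 1-2-9 — rises to the nucleus.
Coda: /j/ is a glide (sonority 8), /d/ is a voiced plosive (sonority 2).
Coda profile 9-8-2 — falls from the nucleus.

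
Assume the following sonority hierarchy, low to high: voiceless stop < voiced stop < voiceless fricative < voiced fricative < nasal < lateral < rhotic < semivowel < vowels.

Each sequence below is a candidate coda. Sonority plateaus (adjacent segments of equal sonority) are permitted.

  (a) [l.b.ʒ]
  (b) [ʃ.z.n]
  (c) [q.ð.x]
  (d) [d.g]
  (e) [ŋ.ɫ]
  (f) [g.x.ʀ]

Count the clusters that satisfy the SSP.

1

(a) 6-2-4 → violates
(b) 3-4-5 → violates
(c) 1-4-3 → violates
(d) 2-2 → obeys
(e) 5-6 → violates
(f) 2-3-7 → violates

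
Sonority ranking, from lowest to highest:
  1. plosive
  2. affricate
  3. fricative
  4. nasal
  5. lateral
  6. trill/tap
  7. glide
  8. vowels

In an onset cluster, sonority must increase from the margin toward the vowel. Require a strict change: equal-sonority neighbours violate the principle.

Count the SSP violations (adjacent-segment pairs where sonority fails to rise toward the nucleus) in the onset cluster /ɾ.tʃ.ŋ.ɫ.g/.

2

/ɾ/ is a trill/tap (sonority 6).
/tʃ/ is an affricate (sonority 2).
/ŋ/ is a nasal (sonority 4).
/ɫ/ is a lateral (sonority 5).
/g/ is a plosive (sonority 1).
/ɾ/→/tʃ/: 6→2 (does not rise) — violation.
/tʃ/→/ŋ/: 2→4 (rises) — ok.
/ŋ/→/ɫ/: 4→5 (rises) — ok.
/ɫ/→/g/: 5→1 (does not rise) — violation.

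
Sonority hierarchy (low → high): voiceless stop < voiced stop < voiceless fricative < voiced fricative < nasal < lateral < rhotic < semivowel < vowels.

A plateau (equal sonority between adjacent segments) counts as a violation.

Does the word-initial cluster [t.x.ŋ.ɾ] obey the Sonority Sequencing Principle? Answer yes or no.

yes

/t/ is a voiceless stop (sonority 1).
/x/ is a voiceless fricative (sonority 3).
/ŋ/ is a nasal (sonority 5).
/ɾ/ is a rhotic (sonority 7).
The profile 1-3-5-7 strictly rises, so the word-initial cluster satisfies the SSP.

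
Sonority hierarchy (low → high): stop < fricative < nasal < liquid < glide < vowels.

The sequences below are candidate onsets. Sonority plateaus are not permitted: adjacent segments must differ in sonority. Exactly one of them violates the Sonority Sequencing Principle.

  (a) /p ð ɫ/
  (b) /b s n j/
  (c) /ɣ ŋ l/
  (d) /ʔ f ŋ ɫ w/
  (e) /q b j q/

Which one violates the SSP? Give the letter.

e

(a) 1-2-4 → obeys
(b) 1-2-3-5 → obeys
(c) 2-3-4 → obeys
(d) 1-2-3-4-5 → obeys
(e) 1-1-5-1 → violates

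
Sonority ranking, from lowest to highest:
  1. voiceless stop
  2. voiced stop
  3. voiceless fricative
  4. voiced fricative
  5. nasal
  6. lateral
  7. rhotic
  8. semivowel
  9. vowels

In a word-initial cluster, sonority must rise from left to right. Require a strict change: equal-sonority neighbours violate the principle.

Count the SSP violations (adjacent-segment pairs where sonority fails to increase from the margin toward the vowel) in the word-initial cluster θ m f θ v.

2

/θ/ — voiceless fricative, sonority 3.
/m/ — nasal, sonority 5.
/f/ — voiceless fricative, sonority 3.
/θ/ — voiceless fricative, sonority 3.
/v/ — voiced fricative, sonority 4.
/θ/→/m/: 3→5 (rises) — ok.
/m/→/f/: 5→3 (does not rise) — violation.
/f/→/θ/: 3→3 (plateau) — violation.
/θ/→/v/: 3→4 (rises) — ok.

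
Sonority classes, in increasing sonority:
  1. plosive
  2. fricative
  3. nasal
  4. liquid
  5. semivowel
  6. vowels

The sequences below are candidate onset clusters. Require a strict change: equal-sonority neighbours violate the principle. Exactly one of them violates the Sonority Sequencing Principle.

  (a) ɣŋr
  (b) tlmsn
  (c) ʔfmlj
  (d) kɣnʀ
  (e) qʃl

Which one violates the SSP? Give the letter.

(a) 2-3-4 → obeys
(b) 1-4-3-2-3 → violates
(c) 1-2-3-4-5 → obeys
(d) 1-2-3-4 → obeys
(e) 1-2-4 → obeys

b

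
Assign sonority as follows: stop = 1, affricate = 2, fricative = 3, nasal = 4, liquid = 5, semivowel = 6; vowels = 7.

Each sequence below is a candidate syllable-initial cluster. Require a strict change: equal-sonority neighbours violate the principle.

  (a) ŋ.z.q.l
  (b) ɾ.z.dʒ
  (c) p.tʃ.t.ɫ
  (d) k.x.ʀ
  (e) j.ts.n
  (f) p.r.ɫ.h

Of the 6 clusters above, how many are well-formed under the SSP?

(a) ŋ.z.q.l: profile 4-3-1-5 — violates.
(b) ɾ.z.dʒ: profile 5-3-2 — violates.
(c) p.tʃ.t.ɫ: profile 1-2-1-5 — violates.
(d) k.x.ʀ: profile 1-3-5 — obeys.
(e) j.ts.n: profile 6-2-4 — violates.
(f) p.r.ɫ.h: profile 1-5-5-3 — violates.

1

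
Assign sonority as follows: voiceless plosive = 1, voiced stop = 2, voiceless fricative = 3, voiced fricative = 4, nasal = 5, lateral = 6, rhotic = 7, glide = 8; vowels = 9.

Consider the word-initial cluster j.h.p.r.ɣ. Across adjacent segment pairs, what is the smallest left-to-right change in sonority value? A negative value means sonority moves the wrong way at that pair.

-5

/j/ is a glide (sonority 8).
/h/ is a voiceless fricative (sonority 3).
/p/ is a voiceless plosive (sonority 1).
/r/ is a rhotic (sonority 7).
/ɣ/ is a voiced fricative (sonority 4).
/j/→/h/: change -5.
/h/→/p/: change -2.
/p/→/r/: change +6.
/r/→/ɣ/: change -3.
Minimum = -5.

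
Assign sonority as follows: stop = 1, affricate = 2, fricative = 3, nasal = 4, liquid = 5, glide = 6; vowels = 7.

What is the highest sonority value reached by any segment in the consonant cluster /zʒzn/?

4

/z/ is a fricative (sonority 3).
/ʒ/ is a fricative (sonority 3).
/z/ is a fricative (sonority 3).
/n/ is a nasal (sonority 4).
The maximum is 4.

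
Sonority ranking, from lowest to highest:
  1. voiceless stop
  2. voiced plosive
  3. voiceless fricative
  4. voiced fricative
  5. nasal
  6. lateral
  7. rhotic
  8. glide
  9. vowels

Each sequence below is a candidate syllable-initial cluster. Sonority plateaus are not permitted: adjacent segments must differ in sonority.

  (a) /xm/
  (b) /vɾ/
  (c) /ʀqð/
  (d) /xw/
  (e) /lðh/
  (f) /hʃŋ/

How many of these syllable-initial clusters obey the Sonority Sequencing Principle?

(a) sonority 3-5: well-formed.
(b) sonority 4-7: well-formed.
(c) sonority 7-1-4: ill-formed.
(d) sonority 3-8: well-formed.
(e) sonority 6-4-3: ill-formed.
(f) sonority 3-3-5: ill-formed.

3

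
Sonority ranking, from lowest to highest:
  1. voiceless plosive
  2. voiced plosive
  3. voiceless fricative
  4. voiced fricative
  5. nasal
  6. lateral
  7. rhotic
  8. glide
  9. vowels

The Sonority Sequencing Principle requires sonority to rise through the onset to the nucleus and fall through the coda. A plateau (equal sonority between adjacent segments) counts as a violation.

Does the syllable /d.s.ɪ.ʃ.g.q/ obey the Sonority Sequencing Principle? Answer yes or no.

yes

Onset: /d/ is a voiced plosive (sonority 2), /s/ is a voiceless fricative (sonority 3); then the nucleus /ɪ/ (sonority 9).
Onset profile 2-3-9 — rises to the nucleus.
Coda: /ʃ/ is a voiceless fricative (sonority 3), /g/ is a voiced plosive (sonority 2), /q/ is a voiceless plosive (sonority 1).
Coda profile 9-3-2-1 — falls from the nucleus.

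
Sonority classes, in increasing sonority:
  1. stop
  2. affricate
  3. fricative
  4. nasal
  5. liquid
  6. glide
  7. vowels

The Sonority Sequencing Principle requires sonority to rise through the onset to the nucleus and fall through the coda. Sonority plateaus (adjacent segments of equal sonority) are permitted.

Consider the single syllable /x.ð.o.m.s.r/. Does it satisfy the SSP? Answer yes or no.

no

Onset: /x/ is a fricative (sonority 3), /ð/ is a fricative (sonority 3); then the nucleus /o/ (sonority 7).
Onset profile 3-3-7 — rises to the nucleus.
Coda: /m/ is a nasal (sonority 4), /s/ is a fricative (sonority 3), /r/ is a liquid (sonority 5).
Coda profile 7-4-3-5 — does not fall throughout.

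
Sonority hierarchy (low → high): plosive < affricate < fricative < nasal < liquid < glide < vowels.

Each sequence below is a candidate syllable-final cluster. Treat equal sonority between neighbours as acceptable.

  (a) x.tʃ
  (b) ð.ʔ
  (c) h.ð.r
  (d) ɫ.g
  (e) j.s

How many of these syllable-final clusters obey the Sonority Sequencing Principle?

(a) x.tʃ: profile 3-2 — obeys.
(b) ð.ʔ: profile 3-1 — obeys.
(c) h.ð.r: profile 3-3-5 — violates.
(d) ɫ.g: profile 5-1 — obeys.
(e) j.s: profile 6-3 — obeys.

4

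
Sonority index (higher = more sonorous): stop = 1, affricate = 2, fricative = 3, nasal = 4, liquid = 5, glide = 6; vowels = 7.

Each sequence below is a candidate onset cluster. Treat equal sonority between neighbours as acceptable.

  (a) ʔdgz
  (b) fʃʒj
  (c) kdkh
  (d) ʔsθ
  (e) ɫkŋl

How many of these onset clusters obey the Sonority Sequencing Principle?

4

(a) sonority 1-1-1-3: well-formed.
(b) sonority 3-3-3-6: well-formed.
(c) sonority 1-1-1-3: well-formed.
(d) sonority 1-3-3: well-formed.
(e) sonority 5-1-4-5: ill-formed.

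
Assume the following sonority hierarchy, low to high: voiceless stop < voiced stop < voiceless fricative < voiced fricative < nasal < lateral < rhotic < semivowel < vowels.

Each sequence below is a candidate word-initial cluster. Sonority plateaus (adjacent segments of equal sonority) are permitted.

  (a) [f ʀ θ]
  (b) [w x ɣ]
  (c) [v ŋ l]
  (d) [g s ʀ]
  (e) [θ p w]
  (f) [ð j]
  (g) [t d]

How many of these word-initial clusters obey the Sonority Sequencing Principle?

4

(a) [f ʀ θ]: profile 3-7-3 — violates.
(b) [w x ɣ]: profile 8-3-4 — violates.
(c) [v ŋ l]: profile 4-5-6 — obeys.
(d) [g s ʀ]: profile 2-3-7 — obeys.
(e) [θ p w]: profile 3-1-8 — violates.
(f) [ð j]: profile 4-8 — obeys.
(g) [t d]: profile 1-2 — obeys.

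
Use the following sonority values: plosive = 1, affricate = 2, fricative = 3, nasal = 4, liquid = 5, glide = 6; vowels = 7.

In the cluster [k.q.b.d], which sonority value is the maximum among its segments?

1

/k/: plosive = 1.
/q/: plosive = 1.
/b/: plosive = 1.
/d/: plosive = 1.
The maximum is 1.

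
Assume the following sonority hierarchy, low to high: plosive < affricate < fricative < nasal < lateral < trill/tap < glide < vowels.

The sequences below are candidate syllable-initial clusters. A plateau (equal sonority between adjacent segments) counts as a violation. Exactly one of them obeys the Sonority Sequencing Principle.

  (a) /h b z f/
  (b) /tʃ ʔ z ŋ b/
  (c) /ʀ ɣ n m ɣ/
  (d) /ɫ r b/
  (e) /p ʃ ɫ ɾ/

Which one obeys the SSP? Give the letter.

(a) sonority 3-1-3-3: ill-formed.
(b) sonority 2-1-3-4-1: ill-formed.
(c) sonority 6-3-4-4-3: ill-formed.
(d) sonority 5-6-1: ill-formed.
(e) sonority 1-3-5-6: well-formed.

e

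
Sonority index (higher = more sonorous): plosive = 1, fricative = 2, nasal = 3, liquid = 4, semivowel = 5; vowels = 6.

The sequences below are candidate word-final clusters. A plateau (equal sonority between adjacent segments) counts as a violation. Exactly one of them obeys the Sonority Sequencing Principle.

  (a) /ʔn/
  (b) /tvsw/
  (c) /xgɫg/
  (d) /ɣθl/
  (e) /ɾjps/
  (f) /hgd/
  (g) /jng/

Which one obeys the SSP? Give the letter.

(a) /ʔn/: profile 1-3 — violates.
(b) /tvsw/: profile 1-2-2-5 — violates.
(c) /xgɫg/: profile 2-1-4-1 — violates.
(d) /ɣθl/: profile 2-2-4 — violates.
(e) /ɾjps/: profile 4-5-1-2 — violates.
(f) /hgd/: profile 2-1-1 — violates.
(g) /jng/: profile 5-3-1 — obeys.

g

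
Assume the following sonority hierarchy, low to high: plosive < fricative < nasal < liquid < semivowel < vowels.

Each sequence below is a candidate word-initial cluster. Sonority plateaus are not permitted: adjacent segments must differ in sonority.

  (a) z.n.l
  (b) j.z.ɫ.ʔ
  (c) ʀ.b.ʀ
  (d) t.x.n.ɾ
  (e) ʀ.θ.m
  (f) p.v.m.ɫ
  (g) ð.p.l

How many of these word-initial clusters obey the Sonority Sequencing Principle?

(a) z.n.l: profile 2-3-4 — obeys.
(b) j.z.ɫ.ʔ: profile 5-2-4-1 — violates.
(c) ʀ.b.ʀ: profile 4-1-4 — violates.
(d) t.x.n.ɾ: profile 1-2-3-4 — obeys.
(e) ʀ.θ.m: profile 4-2-3 — violates.
(f) p.v.m.ɫ: profile 1-2-3-4 — obeys.
(g) ð.p.l: profile 2-1-4 — violates.

3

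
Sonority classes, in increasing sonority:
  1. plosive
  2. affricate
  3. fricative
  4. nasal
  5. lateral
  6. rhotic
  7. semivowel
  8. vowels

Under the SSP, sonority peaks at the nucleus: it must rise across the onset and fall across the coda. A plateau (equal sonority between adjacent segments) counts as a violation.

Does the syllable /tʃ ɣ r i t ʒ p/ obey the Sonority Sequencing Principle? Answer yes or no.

no

Onset: /tʃ/ is an affricate (sonority 2), /ɣ/ is a fricative (sonority 3), /r/ is a rhotic (sonority 6); then the nucleus /i/ (sonority 8).
Onset profile 2-3-6-8 — rises to the nucleus.
Coda: /t/ is a plosive (sonority 1), /ʒ/ is a fricative (sonority 3), /p/ is a plosive (sonority 1).
Coda profile 8-1-3-1 — does not strictly fall throughout.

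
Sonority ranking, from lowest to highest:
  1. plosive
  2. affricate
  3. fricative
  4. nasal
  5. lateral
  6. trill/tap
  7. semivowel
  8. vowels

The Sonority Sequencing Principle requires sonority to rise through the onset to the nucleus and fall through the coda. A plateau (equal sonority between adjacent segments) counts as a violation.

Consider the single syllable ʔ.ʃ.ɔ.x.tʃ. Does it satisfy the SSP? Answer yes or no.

yes

Onset: /ʔ/ is a plosive (sonority 1), /ʃ/ is a fricative (sonority 3); then the nucleus /ɔ/ (sonority 8).
Onset profile 1-3-8 — rises to the nucleus.
Coda: /x/ is a fricative (sonority 3), /tʃ/ is an affricate (sonority 2).
Coda profile 8-3-2 — falls from the nucleus.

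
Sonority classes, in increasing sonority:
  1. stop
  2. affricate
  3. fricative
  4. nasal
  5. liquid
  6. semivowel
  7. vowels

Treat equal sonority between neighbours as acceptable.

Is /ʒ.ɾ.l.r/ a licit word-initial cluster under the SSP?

/ʒ/: fricative = 3.
/ɾ/: liquid = 5.
/l/: liquid = 5.
/r/: liquid = 5.
The profile 3-5-5-5 is non-decreasing (plateaus allowed), so the word-initial cluster satisfies the SSP.

yes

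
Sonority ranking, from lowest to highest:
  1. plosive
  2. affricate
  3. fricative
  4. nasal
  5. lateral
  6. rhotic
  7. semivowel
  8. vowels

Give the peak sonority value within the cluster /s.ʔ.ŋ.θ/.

4

/s/ — fricative, sonority 3.
/ʔ/ — plosive, sonority 1.
/ŋ/ — nasal, sonority 4.
/θ/ — fricative, sonority 3.
The maximum is 4.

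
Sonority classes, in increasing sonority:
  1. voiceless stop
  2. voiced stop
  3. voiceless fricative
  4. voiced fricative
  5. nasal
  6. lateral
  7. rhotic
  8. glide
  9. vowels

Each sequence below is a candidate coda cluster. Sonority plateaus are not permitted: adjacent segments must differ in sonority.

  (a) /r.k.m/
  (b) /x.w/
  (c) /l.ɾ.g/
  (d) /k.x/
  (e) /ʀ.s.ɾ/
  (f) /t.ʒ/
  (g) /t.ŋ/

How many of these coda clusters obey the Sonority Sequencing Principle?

0

(a) /r.k.m/: profile 7-1-5 — violates.
(b) /x.w/: profile 3-8 — violates.
(c) /l.ɾ.g/: profile 6-7-2 — violates.
(d) /k.x/: profile 1-3 — violates.
(e) /ʀ.s.ɾ/: profile 7-3-7 — violates.
(f) /t.ʒ/: profile 1-4 — violates.
(g) /t.ŋ/: profile 1-5 — violates.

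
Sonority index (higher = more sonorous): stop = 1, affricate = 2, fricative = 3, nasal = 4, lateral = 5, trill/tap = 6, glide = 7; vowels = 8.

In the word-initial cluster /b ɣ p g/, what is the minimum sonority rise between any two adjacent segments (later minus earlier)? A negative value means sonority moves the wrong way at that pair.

-2

/b/: stop = 1.
/ɣ/: fricative = 3.
/p/: stop = 1.
/g/: stop = 1.
/b/→/ɣ/: change +2.
/ɣ/→/p/: change -2.
/p/→/g/: change +0.
Minimum = -2.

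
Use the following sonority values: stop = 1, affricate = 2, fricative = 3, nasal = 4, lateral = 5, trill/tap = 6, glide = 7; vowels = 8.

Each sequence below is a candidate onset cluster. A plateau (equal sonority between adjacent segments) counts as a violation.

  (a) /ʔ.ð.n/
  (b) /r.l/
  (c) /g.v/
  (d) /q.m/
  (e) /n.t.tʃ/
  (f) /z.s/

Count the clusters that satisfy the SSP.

(a) sonority 1-3-4: well-formed.
(b) sonority 6-5: ill-formed.
(c) sonority 1-3: well-formed.
(d) sonority 1-4: well-formed.
(e) sonority 4-1-2: ill-formed.
(f) sonority 3-3: ill-formed.

3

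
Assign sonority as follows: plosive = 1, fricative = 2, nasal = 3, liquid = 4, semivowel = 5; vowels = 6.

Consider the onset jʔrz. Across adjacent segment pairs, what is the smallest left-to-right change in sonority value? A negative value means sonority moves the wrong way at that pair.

-4

/j/ is a semivowel (sonority 5).
/ʔ/ is a plosive (sonority 1).
/r/ is a liquid (sonority 4).
/z/ is a fricative (sonority 2).
/j/→/ʔ/: change -4.
/ʔ/→/r/: change +3.
/r/→/z/: change -2.
Minimum = -4.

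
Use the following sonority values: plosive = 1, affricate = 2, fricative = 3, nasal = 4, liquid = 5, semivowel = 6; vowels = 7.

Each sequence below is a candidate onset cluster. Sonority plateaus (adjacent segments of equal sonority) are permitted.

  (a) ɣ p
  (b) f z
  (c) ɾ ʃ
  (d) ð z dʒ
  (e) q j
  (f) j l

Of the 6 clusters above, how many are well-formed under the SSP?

(a) 3-1 → violates
(b) 3-3 → obeys
(c) 5-3 → violates
(d) 3-3-2 → violates
(e) 1-6 → obeys
(f) 6-5 → violates

2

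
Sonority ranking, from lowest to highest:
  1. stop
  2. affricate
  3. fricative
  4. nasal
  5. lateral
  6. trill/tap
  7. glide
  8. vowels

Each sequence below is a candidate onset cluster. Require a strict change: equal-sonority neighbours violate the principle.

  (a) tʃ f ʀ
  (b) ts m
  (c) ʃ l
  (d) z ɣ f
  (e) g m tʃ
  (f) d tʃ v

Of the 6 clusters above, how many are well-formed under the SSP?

(a) 2-3-6 → obeys
(b) 2-4 → obeys
(c) 3-5 → obeys
(d) 3-3-3 → violates
(e) 1-4-2 → violates
(f) 1-2-3 → obeys

4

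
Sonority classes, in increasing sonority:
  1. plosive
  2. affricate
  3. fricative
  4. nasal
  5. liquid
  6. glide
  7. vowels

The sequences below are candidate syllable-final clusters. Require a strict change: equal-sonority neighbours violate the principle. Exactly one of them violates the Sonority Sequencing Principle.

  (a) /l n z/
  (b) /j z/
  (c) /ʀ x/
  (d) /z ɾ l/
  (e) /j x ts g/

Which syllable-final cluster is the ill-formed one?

(a) 5-4-3 → obeys
(b) 6-3 → obeys
(c) 5-3 → obeys
(d) 3-5-5 → violates
(e) 6-3-2-1 → obeys

d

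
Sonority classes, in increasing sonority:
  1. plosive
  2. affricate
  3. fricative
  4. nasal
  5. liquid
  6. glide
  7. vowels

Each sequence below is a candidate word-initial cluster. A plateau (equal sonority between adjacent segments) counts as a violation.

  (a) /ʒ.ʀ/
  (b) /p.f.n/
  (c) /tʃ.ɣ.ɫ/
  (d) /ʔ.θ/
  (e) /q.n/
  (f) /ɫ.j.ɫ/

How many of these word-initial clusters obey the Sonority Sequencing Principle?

(a) 3-5 → obeys
(b) 1-3-4 → obeys
(c) 2-3-5 → obeys
(d) 1-3 → obeys
(e) 1-4 → obeys
(f) 5-6-5 → violates

5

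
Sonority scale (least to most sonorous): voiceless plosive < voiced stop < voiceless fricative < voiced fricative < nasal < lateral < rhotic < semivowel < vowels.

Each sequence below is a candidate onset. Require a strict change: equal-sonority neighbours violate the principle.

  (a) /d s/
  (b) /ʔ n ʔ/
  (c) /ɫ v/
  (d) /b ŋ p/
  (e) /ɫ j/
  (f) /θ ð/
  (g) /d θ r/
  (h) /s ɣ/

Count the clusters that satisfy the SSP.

(a) /d s/: profile 2-3 — obeys.
(b) /ʔ n ʔ/: profile 1-5-1 — violates.
(c) /ɫ v/: profile 6-4 — violates.
(d) /b ŋ p/: profile 2-5-1 — violates.
(e) /ɫ j/: profile 6-8 — obeys.
(f) /θ ð/: profile 3-4 — obeys.
(g) /d θ r/: profile 2-3-7 — obeys.
(h) /s ɣ/: profile 3-4 — obeys.

5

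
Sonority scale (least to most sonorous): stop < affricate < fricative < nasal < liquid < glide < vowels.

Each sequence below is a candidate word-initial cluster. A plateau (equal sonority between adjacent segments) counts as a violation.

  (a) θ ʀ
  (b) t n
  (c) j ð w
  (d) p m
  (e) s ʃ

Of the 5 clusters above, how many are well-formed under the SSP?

(a) 3-5 → obeys
(b) 1-4 → obeys
(c) 6-3-6 → violates
(d) 1-4 → obeys
(e) 3-3 → violates

3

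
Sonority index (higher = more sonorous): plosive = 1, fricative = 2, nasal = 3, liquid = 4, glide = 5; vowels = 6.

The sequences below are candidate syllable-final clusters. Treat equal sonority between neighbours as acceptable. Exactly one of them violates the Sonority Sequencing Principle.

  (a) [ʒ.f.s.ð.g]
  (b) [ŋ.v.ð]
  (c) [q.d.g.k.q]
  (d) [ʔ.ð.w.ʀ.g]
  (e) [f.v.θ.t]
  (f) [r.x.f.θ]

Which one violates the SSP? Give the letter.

(a) 2-2-2-2-1 → obeys
(b) 3-2-2 → obeys
(c) 1-1-1-1-1 → obeys
(d) 1-2-5-4-1 → violates
(e) 2-2-2-1 → obeys
(f) 4-2-2-2 → obeys

d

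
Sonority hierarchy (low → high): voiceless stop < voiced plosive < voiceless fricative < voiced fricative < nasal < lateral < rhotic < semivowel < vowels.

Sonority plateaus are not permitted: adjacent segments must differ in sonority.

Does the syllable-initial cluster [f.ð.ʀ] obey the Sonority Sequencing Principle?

yes

/f/: voiceless fricative = 3.
/ð/: voiced fricative = 4.
/ʀ/: rhotic = 7.
The profile 3-4-7 strictly rises, so the syllable-initial cluster satisfies the SSP.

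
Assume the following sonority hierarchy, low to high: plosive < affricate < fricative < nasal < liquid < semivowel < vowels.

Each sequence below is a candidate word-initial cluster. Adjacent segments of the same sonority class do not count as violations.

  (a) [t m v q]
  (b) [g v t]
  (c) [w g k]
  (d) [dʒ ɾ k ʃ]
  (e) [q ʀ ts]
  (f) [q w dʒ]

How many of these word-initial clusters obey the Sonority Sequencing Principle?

(a) sonority 1-4-3-1: ill-formed.
(b) sonority 1-3-1: ill-formed.
(c) sonority 6-1-1: ill-formed.
(d) sonority 2-5-1-3: ill-formed.
(e) sonority 1-5-2: ill-formed.
(f) sonority 1-6-2: ill-formed.

0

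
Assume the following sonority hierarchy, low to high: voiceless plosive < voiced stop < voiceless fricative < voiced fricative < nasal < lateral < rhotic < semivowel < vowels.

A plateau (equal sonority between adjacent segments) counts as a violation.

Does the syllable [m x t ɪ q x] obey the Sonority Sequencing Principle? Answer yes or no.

Onset: /m/ is a nasal (sonority 5), /x/ is a voiceless fricative (sonority 3), /t/ is a voiceless plosive (sonority 1); then the nucleus /ɪ/ (sonority 9).
Onset profile 5-3-1-9 — does not strictly rise throughout.
Coda: /q/ is a voiceless plosive (sonority 1), /x/ is a voiceless fricative (sonority 3).
Coda profile 9-1-3 — does not strictly fall throughout.

no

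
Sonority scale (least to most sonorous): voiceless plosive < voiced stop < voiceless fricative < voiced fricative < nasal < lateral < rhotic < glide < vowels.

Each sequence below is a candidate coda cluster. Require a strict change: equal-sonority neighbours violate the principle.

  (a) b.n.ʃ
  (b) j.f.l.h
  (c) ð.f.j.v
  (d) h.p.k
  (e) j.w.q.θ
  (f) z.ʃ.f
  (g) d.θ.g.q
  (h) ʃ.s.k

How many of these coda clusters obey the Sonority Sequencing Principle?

0

(a) b.n.ʃ: profile 2-5-3 — violates.
(b) j.f.l.h: profile 8-3-6-3 — violates.
(c) ð.f.j.v: profile 4-3-8-4 — violates.
(d) h.p.k: profile 3-1-1 — violates.
(e) j.w.q.θ: profile 8-8-1-3 — violates.
(f) z.ʃ.f: profile 4-3-3 — violates.
(g) d.θ.g.q: profile 2-3-2-1 — violates.
(h) ʃ.s.k: profile 3-3-1 — violates.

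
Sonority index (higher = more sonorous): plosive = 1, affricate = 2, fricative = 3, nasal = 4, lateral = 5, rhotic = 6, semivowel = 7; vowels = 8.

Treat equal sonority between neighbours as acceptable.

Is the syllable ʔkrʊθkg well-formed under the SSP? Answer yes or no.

Onset: /ʔ/ is a plosive (sonority 1), /k/ is a plosive (sonority 1), /r/ is a rhotic (sonority 6); then the nucleus /ʊ/ (sonority 8).
Onset profile 1-1-6-8 — rises to the nucleus.
Coda: /θ/ is a fricative (sonority 3), /k/ is a plosive (sonority 1), /g/ is a plosive (sonority 1).
Coda profile 8-3-1-1 — falls from the nucleus.

yes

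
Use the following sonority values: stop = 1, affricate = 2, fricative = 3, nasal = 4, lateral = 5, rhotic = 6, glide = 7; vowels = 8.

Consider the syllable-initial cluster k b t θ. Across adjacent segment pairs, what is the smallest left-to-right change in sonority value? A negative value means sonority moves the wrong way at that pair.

/k/ is a stop (sonority 1).
/b/ is a stop (sonority 1).
/t/ is a stop (sonority 1).
/θ/ is a fricative (sonority 3).
/k/→/b/: change +0.
/b/→/t/: change +0.
/t/→/θ/: change +2.
Minimum = 0.

0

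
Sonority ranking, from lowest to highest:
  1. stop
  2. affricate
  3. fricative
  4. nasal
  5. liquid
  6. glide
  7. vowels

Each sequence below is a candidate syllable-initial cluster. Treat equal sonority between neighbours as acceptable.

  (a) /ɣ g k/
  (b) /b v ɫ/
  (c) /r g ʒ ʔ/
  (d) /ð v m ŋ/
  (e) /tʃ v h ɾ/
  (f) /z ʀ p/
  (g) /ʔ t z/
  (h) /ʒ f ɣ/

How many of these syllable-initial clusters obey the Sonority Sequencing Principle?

(a) sonority 3-1-1: ill-formed.
(b) sonority 1-3-5: well-formed.
(c) sonority 5-1-3-1: ill-formed.
(d) sonority 3-3-4-4: well-formed.
(e) sonority 2-3-3-5: well-formed.
(f) sonority 3-5-1: ill-formed.
(g) sonority 1-1-3: well-formed.
(h) sonority 3-3-3: well-formed.

5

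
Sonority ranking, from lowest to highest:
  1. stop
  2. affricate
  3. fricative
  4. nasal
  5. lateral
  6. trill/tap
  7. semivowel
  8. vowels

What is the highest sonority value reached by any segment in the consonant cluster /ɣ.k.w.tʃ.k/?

/ɣ/: fricative = 3.
/k/: stop = 1.
/w/: semivowel = 7.
/tʃ/: affricate = 2.
/k/: stop = 1.
The maximum is 7.

7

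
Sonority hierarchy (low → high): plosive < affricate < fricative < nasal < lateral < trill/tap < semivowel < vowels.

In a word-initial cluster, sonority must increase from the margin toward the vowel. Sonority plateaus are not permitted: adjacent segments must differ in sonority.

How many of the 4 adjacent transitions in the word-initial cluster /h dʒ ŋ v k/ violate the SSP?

3

/h/: fricative = 3.
/dʒ/: affricate = 2.
/ŋ/: nasal = 4.
/v/: fricative = 3.
/k/: plosive = 1.
/h/→/dʒ/: 3→2 (does not rise) — violation.
/dʒ/→/ŋ/: 2→4 (rises) — ok.
/ŋ/→/v/: 4→3 (does not rise) — violation.
/v/→/k/: 3→1 (does not rise) — violation.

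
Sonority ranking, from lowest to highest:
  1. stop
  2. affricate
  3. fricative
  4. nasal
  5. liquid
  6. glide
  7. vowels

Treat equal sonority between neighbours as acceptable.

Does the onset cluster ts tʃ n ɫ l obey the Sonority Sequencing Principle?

/ts/ — affricate, sonority 2.
/tʃ/ — affricate, sonority 2.
/n/ — nasal, sonority 4.
/ɫ/ — liquid, sonority 5.
/l/ — liquid, sonority 5.
The profile 2-2-4-5-5 is non-decreasing (plateaus allowed), so the onset cluster satisfies the SSP.

yes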